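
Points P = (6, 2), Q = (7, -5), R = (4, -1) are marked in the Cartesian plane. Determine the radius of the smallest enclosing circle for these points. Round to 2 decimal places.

3.54

Side lengths²: PQ² = 50, PR² = 13, QR² = 25.
Since PQ² = 50 ≥ 25 + 13 = 38, the angle opposite PQ is not acute, so the smallest enclosing circle has PQ as diameter.
Centre = midpoint of PQ = (6.5, -1.5), r² = 50/4 = 12.5.
r = √(12.5) ≈ 3.54.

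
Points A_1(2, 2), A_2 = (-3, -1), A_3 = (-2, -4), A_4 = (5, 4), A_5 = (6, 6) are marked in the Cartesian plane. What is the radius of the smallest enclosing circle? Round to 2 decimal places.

By Welzl's lemma the MEC is supported by two points (diametrically opposite) or three points (on a circumcircle).
The farthest pair is A_3–A_5 with squared distance 164. The circle on this segment as diameter has centre (2, 1) and r² = 164/4 = 41.
Check A_1: distance² to centre = 1 ≤ 41, so it lies inside.
All remaining points lie in this disk, and no smaller disk contains both endpoints, so this is the minimum enclosing circle.
r = √41 ≈ 6.40.

6.40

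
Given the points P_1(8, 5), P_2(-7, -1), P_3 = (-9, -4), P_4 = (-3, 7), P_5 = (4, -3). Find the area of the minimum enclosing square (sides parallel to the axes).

289

The bounding box has width 17 and height 11.
An axis-aligned square enclosing the set must have side ≥ max(width, height).
So the minimum side is max(17, 11) = 17.
Area = 17² = 289.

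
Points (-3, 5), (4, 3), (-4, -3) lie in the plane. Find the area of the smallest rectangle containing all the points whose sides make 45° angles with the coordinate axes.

In coordinates u = x + y, v = x − y the rectangle is axis-aligned; the map (x,y)→(u,v) scales areas by 2.
u-values: 2, 7, -7; range = 7 − (-7) = 14.
v-values: -8, 1, -1; range = 1 − (-8) = 9.
Area = (14 × 9) / 2 = 63.

63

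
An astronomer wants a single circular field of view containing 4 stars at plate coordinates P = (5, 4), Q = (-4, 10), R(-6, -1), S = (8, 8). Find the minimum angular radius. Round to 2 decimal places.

8.32

The minimum enclosing circle of a finite set is fixed by two of the points (as a diameter) or three (as a circumcircle).
The farthest pair is R–S with squared distance 277. The circle on this segment as diameter has centre (1, 3.5) and r² = 277/4 = 69.25.
Check P: distance² to centre = 16.25 ≤ 69.25, so it lies inside.
All remaining points lie in this disk, and no smaller disk contains both endpoints, so this is the minimum enclosing circle.
r = √(69.25) ≈ 8.32.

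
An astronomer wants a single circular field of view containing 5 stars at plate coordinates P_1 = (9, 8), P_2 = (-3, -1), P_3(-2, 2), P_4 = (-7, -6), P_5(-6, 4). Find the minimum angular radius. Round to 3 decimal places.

10.630

The minimum enclosing circle of a finite set is fixed by two of the points (as a diameter) or three (as a circumcircle).
The farthest pair is P_1–P_4 with squared distance 452. The circle on this segment as diameter has centre (1, 1) and r² = 452/4 = 113.
Check P_2: distance² to centre = 20 ≤ 113, so it lies inside.
All remaining points lie in this disk, and no smaller disk contains both endpoints, so this is the minimum enclosing circle.
r = √113 ≈ 10.630.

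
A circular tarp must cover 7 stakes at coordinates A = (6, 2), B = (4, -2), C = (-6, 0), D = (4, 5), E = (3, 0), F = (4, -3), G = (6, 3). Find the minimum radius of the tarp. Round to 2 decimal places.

6.18

By Welzl's lemma the MEC is supported by two points (diametrically opposite) or three points (on a circumcircle).
The farthest pair is C–G with squared distance 153. The circle on this segment as diameter has centre (0, 1.5) and r² = 153/4 = 38.25.
Check A: distance² to centre = 36.25 ≤ 38.25, so it lies inside.
All remaining points lie in this disk, and no smaller disk contains both endpoints, so this is the minimum enclosing circle.
r = √(38.25) ≈ 6.18.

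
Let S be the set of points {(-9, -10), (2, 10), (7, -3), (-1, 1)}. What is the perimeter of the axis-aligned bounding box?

72

Width = max x − min x = 7 − (-9) = 16.
Height = max y − min y = 10 − (-10) = 20.
Perimeter = 2(16 + 20) = 72.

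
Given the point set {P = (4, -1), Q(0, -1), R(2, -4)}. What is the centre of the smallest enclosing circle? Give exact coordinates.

(2, -11/6)

Side lengths²: PQ² = 16, PR² = 13, QR² = 13.
Since PQ² = 16 < 13 + 13 = 26, the triangle is acute, so the smallest enclosing circle is the circumcircle.
Circumcentre = (2, -11/6), r² = 169/36.
Centre = (2, -11/6).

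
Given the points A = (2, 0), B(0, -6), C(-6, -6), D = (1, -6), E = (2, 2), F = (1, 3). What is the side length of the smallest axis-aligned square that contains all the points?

The bounding box has width 8 and height 9.
An axis-aligned square enclosing the set must have side ≥ max(width, height).
So the minimum side is max(8, 9) = 9.

9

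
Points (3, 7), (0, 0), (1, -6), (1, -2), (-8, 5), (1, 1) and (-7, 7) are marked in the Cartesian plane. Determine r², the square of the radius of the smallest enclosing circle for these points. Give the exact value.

The minimum enclosing circle is determined by three boundary points: (3, 7), (1, -6), (-7, 7).
Their circumcentre is (-2, 29/26) with r² = 40309/676.
The farthest remaining point (-8, 5) is at distance² 34537/676 ≤ 40309/676.

40309/676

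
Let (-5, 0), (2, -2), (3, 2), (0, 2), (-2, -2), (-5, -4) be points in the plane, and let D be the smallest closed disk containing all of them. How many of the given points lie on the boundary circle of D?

The farthest pair is (3, 2)–(-5, -4) with squared distance 100. The circle on this segment as diameter has centre (-1, -1) and r² = 100/4 = 25.
Check (-5, 0): distance² to centre = 17 ≤ 25, so it lies inside.
All remaining points lie in this disk, and no smaller disk contains both endpoints, so this is the minimum enclosing circle.
The points at distance exactly r from the centre are (3, 2), (-5, -4) — 2 points.

2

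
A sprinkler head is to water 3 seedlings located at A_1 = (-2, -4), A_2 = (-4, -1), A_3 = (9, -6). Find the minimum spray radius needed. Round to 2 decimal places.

6.96

Side lengths²: A_1A_2² = 13, A_1A_3² = 125, A_2A_3² = 194.
Since A_2A_3² = 194 ≥ 125 + 13 = 138, the angle opposite A_2A_3 is not acute, so the smallest enclosing circle has A_2A_3 as diameter.
Centre = midpoint of A_2A_3 = (2.5, -3.5), r² = 194/4 = 48.5.
r = √(48.5) ≈ 6.96.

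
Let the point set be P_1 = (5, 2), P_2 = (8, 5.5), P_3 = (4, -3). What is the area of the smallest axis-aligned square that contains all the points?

72.25

The bounding box has width 4 and height 8.5.
An axis-aligned square enclosing the set must have side ≥ max(width, height).
So the minimum side is max(4, 8.5) = 8.5.
Area = 8.5² = 72.25.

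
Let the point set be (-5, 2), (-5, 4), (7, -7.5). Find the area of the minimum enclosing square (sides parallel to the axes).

144

The bounding box has width 12 and height 11.5.
An axis-aligned square enclosing the set must have side ≥ max(width, height).
So the minimum side is max(12, 11.5) = 12.
Area = 12² = 144.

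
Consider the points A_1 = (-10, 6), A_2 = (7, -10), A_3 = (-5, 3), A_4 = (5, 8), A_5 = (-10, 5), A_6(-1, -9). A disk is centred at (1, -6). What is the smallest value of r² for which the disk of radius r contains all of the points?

The required radius is the distance from (1, -6) to the farthest point.
Squared distances: 265, 52, 117, 212, 242, 13.
Maximum is 265, attained at A_1.

265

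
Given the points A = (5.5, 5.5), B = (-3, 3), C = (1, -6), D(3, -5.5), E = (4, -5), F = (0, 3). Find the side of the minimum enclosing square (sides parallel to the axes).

11.5

The bounding box has width 8.5 and height 11.5.
An axis-aligned square enclosing the set must have side ≥ max(width, height).
So the minimum side is max(8.5, 11.5) = 11.5.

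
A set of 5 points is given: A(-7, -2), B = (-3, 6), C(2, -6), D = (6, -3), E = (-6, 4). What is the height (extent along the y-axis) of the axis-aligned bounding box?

max y = 6, min y = -6, so height = 12.

12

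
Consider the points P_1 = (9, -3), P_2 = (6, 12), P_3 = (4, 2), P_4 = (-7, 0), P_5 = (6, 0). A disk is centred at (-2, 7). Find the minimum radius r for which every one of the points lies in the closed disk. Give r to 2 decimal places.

The required radius is the distance from (-2, 7) to the farthest point.
Squared distances: 221, 89, 61, 74, 113.
Maximum is 221, attained at P_1.
r = √221 ≈ 14.87.

14.87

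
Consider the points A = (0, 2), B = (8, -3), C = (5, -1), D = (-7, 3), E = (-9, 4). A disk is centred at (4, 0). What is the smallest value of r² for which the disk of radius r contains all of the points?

185

The required radius is the distance from (4, 0) to the farthest point.
Squared distances: 20, 25, 2, 130, 185.
Maximum is 185, attained at E.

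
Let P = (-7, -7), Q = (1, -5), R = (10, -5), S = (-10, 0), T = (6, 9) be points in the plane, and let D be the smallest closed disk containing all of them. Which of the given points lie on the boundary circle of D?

R, S, T

A smallest enclosing disk is always determined by at most three of the input points on its boundary.
The minimum enclosing circle is determined by three boundary points: R, S, T.
Their circumcentre is (31/52, -3/26) with r² = 303637/2704.
The farthest remaining point P is at distance² 284189/2704 ≤ 303637/2704.
The points at distance exactly r from the centre are R, S, T — 3 points.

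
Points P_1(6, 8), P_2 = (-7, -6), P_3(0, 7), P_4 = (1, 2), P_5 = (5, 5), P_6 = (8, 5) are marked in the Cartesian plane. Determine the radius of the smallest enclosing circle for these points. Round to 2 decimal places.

9.55

A smallest enclosing disk is always determined by at most three of the input points on its boundary.
The farthest pair is P_1–P_2 with squared distance 365. The circle on this segment as diameter has centre (-0.5, 1) and r² = 365/4 = 91.25.
Check P_3: distance² to centre = 36.25 ≤ 91.25, so it lies inside.
All remaining points lie in this disk, and no smaller disk contains both endpoints, so this is the minimum enclosing circle.
r = √(91.25) ≈ 9.55.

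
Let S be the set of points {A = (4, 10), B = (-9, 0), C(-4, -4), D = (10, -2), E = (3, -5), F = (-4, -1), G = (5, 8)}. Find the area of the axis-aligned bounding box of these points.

x ranges over [-9, 10], width 19.
y ranges over [-5, 10], height 15.
Area = 19 × 15 = 285.

285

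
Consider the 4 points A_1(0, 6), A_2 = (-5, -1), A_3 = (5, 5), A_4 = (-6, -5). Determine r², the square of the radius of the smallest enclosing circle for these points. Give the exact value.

The minimum enclosing circle of a finite set is fixed by two of the points (as a diameter) or three (as a circumcircle).
The farthest pair is A_3–A_4 with squared distance 221. The circle on this segment as diameter has centre (-0.5, 0) and r² = 221/4 = 55.25.
Check A_1: distance² to centre = 36.25 ≤ 55.25, so it lies inside.
All remaining points lie in this disk, and no smaller disk contains both endpoints, so this is the minimum enclosing circle.

55.25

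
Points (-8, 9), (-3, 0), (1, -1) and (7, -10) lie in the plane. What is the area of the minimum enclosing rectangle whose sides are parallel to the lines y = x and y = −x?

68

In coordinates u = x + y, v = x − y the rectangle is axis-aligned; the map (x,y)→(u,v) scales areas by 2.
u-values: 1, -3, 0, -3; range = 1 − (-3) = 4.
v-values: -17, -3, 2, 17; range = 17 − (-17) = 34.
Area = (4 × 34) / 2 = 68.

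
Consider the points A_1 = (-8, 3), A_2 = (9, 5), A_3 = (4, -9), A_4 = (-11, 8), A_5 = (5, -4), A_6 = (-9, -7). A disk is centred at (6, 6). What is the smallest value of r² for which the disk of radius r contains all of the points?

The required radius is the distance from (6, 6) to the farthest point.
Squared distances: 205, 10, 229, 293, 101, 394.
Maximum is 394, attained at A_6.

394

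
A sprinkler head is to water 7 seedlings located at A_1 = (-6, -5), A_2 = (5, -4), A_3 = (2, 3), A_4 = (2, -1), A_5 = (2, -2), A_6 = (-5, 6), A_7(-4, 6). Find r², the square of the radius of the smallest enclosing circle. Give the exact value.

A smallest enclosing disk is always determined by at most three of the input points on its boundary.
The minimum enclosing circle is determined by three boundary points: A_1, A_2, A_6.
Their circumcentre is (-11/12, 1/12) with r² = 3721/72.
The farthest remaining point A_7 is at distance² 3205/72 ≤ 3721/72.

3721/72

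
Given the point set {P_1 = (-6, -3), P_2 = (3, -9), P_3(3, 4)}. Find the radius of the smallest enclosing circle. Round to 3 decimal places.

6.852

Side lengths²: P_1P_2² = 117, P_1P_3² = 130, P_2P_3² = 169.
Since P_2P_3² = 169 < 130 + 117 = 247, the triangle is acute, so the smallest enclosing circle is the circumcircle.
Circumcentre = (5/6, -2.5), r² = 845/18.
r = √(845/18) ≈ 6.852.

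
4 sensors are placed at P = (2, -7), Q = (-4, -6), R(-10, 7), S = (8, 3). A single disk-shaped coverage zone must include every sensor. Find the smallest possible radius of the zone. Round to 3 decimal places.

9.718

A smallest enclosing disk is always determined by at most three of the input points on its boundary.
The minimum enclosing circle is determined by three boundary points: P, R, S.
Their circumcentre is (-5/3, 2) with r² = 850/9.
The farthest remaining point Q is at distance² 625/9 ≤ 850/9.
r = √(850/9) ≈ 9.718.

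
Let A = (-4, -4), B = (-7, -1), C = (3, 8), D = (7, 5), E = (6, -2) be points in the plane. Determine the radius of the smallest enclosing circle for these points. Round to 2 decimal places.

A smallest enclosing disk is always determined by at most three of the input points on its boundary.
The farthest pair is B–D with squared distance 232. The circle on this segment as diameter has centre (0, 2) and r² = 232/4 = 58.
Check A: distance² to centre = 52 ≤ 58, so it lies inside.
All remaining points lie in this disk, and no smaller disk contains both endpoints, so this is the minimum enclosing circle.
r = √58 ≈ 7.62.

7.62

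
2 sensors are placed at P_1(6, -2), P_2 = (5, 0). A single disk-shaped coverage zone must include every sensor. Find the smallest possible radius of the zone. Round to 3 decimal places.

The smallest circle enclosing two points has them as diameter endpoints.
Centre = midpoint = (5.5, -1); r² = |P_1P_2|²/4 = 5/4 = 1.25.
r = √(1.25) ≈ 1.118.

1.118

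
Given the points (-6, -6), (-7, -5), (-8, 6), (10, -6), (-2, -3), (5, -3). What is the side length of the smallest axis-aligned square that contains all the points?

The bounding box has width 18 and height 12.
An axis-aligned square enclosing the set must have side ≥ max(width, height).
So the minimum side is max(18, 12) = 18.

18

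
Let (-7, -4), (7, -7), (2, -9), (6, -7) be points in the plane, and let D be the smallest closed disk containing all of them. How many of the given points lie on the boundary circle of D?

The minimum enclosing circle of a finite set is fixed by two of the points (as a diameter) or three (as a circumcircle).
The farthest pair is (-7, -4)–(7, -7) with squared distance 205. The circle on this segment as diameter has centre (0, -5.5) and r² = 205/4 = 51.25.
Check (2, -9): distance² to centre = 16.25 ≤ 51.25, so it lies inside.
All remaining points lie in this disk, and no smaller disk contains both endpoints, so this is the minimum enclosing circle.
The points at distance exactly r from the centre are (-7, -4), (7, -7) — 2 points.

2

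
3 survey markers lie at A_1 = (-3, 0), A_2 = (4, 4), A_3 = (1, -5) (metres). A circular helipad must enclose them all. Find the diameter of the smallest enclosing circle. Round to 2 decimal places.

Side lengths²: A_1A_2² = 65, A_1A_3² = 41, A_2A_3² = 90.
Since A_2A_3² = 90 < 65 + 41 = 106, the triangle is acute, so the smallest enclosing circle is the circumcircle.
Circumcentre = (61/34, -9/34), r² = 13325/578.
Diameter = 2r = 2√(13325/578) ≈ 9.60.

9.60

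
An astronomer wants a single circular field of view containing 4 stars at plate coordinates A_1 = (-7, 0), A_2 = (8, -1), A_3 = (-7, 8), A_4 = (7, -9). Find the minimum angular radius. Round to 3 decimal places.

11.011

By Welzl's lemma the MEC is supported by two points (diametrically opposite) or three points (on a circumcircle).
The farthest pair is A_3–A_4 with squared distance 485. The circle on this segment as diameter has centre (0, -0.5) and r² = 485/4 = 121.25.
Check A_1: distance² to centre = 49.25 ≤ 121.25, so it lies inside.
All remaining points lie in this disk, and no smaller disk contains both endpoints, so this is the minimum enclosing circle.
r = √(121.25) ≈ 11.011.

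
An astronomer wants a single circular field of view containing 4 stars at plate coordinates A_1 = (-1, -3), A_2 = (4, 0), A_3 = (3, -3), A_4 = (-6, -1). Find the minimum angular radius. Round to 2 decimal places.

By Welzl's lemma the MEC is supported by two points (diametrically opposite) or three points (on a circumcircle).
The farthest pair is A_2–A_4 with squared distance 101. The circle on this segment as diameter has centre (-1, -0.5) and r² = 101/4 = 25.25.
Check A_1: distance² to centre = 6.25 ≤ 25.25, so it lies inside.
All remaining points lie in this disk, and no smaller disk contains both endpoints, so this is the minimum enclosing circle.
r = √(25.25) ≈ 5.02.

5.02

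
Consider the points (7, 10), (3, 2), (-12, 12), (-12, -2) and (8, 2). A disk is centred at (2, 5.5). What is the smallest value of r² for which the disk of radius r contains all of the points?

252.25

The required radius is the distance from (2, 5.5) to the farthest point.
Squared distances: 45.25, 13.25, 238.25, 252.25, 48.25.
Maximum is 252.25, attained at (-12, -2).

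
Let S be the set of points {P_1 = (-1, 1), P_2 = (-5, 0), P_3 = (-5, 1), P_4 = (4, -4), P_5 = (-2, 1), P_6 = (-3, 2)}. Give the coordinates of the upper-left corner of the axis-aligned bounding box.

(-5, 2)

x-range [-5, 4], y-range [-4, 2].
The upper-left corner is (-5, 2).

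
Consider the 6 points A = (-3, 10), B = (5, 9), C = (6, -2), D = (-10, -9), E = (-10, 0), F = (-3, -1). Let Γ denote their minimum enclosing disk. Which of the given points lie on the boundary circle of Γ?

B, D

The farthest pair is B–D with squared distance 549. The circle on this segment as diameter has centre (-2.5, 0) and r² = 549/4 = 137.25.
Check A: distance² to centre = 100.25 ≤ 137.25, so it lies inside.
All remaining points lie in this disk, and no smaller disk contains both endpoints, so this is the minimum enclosing circle.
The points at distance exactly r from the centre are B, D — 2 points.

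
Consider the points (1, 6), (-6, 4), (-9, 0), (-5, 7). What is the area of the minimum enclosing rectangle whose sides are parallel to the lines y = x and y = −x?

56

In coordinates u = x + y, v = x − y the rectangle is axis-aligned; the map (x,y)→(u,v) scales areas by 2.
u-values: 7, -2, -9, 2; range = 7 − (-9) = 16.
v-values: -5, -10, -9, -12; range = -5 − (-12) = 7.
Area = (16 × 7) / 2 = 56.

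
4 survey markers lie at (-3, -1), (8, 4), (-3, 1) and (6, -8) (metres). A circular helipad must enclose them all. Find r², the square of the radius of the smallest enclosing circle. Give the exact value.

2405/49

The minimum enclosing circle of a finite set is fixed by two of the points (as a diameter) or three (as a circumcircle).
The minimum enclosing circle is determined by three boundary points: (8, 4), (-3, 1), (6, -8).
Their circumcentre is (25/7, -10/7) with r² = 2405/49.
The farthest remaining point (-3, -1) is at distance² 2125/49 ≤ 2405/49.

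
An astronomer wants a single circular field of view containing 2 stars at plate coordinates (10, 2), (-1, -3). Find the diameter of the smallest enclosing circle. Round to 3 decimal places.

The smallest circle enclosing two points has them as diameter endpoints.
Centre = midpoint = (4.5, -0.5); r² = |(10, 2)−(-1, -3)|²/4 = 146/4 = 36.5.
Diameter = 2r = 2√(36.5) ≈ 12.083.

12.083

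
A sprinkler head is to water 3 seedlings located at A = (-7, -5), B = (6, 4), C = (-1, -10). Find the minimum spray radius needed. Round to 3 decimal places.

8.122

Side lengths²: AB² = 250, AC² = 61, BC² = 245.
Since AB² = 250 < 245 + 61 = 306, the triangle is acute, so the smallest enclosing circle is the circumcircle.
Circumcentre = (19/34, -69/34), r² = 38125/578.
r = √(38125/578) ≈ 8.122.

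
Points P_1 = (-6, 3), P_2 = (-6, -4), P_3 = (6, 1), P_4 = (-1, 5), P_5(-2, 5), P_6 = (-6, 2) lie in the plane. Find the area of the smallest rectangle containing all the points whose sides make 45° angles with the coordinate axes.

In coordinates u = x + y, v = x − y the rectangle is axis-aligned; the map (x,y)→(u,v) scales areas by 2.
u-values: -3, -10, 7, 4, 3, -4; range = 7 − (-10) = 17.
v-values: -9, -2, 5, -6, -7, -8; range = 5 − (-9) = 14.
Area = (17 × 14) / 2 = 119.

119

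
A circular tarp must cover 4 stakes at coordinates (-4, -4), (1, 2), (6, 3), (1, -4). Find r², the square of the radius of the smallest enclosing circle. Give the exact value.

The farthest pair is (-4, -4)–(6, 3) with squared distance 149. The circle on this segment as diameter has centre (1, -0.5) and r² = 149/4 = 37.25.
Check (1, 2): distance² to centre = 6.25 ≤ 37.25, so it lies inside.
All remaining points lie in this disk, and no smaller disk contains both endpoints, so this is the minimum enclosing circle.

37.25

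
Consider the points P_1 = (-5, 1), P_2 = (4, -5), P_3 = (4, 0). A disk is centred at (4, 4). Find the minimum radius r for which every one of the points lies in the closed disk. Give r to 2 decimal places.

The required radius is the distance from (4, 4) to the farthest point.
Squared distances: 90, 81, 16.
Maximum is 90, attained at P_1.
r = √90 ≈ 9.49.

9.49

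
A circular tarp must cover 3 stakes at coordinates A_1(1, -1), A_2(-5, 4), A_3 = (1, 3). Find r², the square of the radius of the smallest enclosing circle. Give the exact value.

Side lengths²: A_1A_2² = 61, A_1A_3² = 16, A_2A_3² = 37.
Since A_1A_2² = 61 ≥ 37 + 16 = 53, the angle opposite A_1A_2 is not acute, so the smallest enclosing circle has A_1A_2 as diameter.
Centre = midpoint of A_1A_2 = (-2, 1.5), r² = 61/4 = 15.25.

15.25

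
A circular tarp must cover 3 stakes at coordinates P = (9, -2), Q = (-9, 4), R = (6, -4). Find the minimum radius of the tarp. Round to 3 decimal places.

9.487

Side lengths²: PQ² = 360, PR² = 13, QR² = 289.
Since PQ² = 360 ≥ 289 + 13 = 302, the angle opposite PQ is not acute, so the smallest enclosing circle has PQ as diameter.
Centre = midpoint of PQ = (0, 1), r² = 360/4 = 90.
r = √90 ≈ 9.487.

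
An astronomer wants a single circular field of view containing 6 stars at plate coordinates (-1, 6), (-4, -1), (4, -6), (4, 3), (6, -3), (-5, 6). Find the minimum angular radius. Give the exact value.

7.5

A smallest enclosing disk is always determined by at most three of the input points on its boundary.
The farthest pair is (4, -6)–(-5, 6) with squared distance 225. The circle on this segment as diameter has centre (-0.5, 0) and r² = 225/4 = 56.25.
Check (-1, 6): distance² to centre = 36.25 ≤ 56.25, so it lies inside.
All remaining points lie in this disk, and no smaller disk contains both endpoints, so this is the minimum enclosing circle.
r = √(56.25) = 7.5.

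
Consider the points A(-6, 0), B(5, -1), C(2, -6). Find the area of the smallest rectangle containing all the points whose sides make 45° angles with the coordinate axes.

In coordinates u = x + y, v = x − y the rectangle is axis-aligned; the map (x,y)→(u,v) scales areas by 2.
u-values: -6, 4, -4; range = 4 − (-6) = 10.
v-values: -6, 6, 8; range = 8 − (-6) = 14.
Area = (10 × 14) / 2 = 70.

70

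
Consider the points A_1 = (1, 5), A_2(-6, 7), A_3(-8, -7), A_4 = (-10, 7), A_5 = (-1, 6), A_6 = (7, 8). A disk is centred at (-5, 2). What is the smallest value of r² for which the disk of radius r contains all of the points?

180

The required radius is the distance from (-5, 2) to the farthest point.
Squared distances: 45, 26, 90, 50, 32, 180.
Maximum is 180, attained at A_6.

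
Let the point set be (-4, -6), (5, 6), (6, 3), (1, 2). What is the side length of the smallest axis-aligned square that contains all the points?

12

The bounding box has width 10 and height 12.
An axis-aligned square enclosing the set must have side ≥ max(width, height).
So the minimum side is max(10, 12) = 12.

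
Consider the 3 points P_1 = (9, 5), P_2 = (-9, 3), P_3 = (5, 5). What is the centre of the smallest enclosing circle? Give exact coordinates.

(0, 4)

Side lengths²: P_1P_2² = 328, P_1P_3² = 16, P_2P_3² = 200.
Since P_1P_2² = 328 ≥ 200 + 16 = 216, the angle opposite P_1P_2 is not acute, so the smallest enclosing circle has P_1P_2 as diameter.
Centre = midpoint of P_1P_2 = (0, 4), r² = 328/4 = 82.
Centre = (0, 4).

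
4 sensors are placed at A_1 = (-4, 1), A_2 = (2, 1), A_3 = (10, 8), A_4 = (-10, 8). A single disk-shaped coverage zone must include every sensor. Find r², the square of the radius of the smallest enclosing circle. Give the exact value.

100

The minimum enclosing circle of a finite set is fixed by two of the points (as a diameter) or three (as a circumcircle).
The farthest pair is A_3–A_4 with squared distance 400. The circle on this segment as diameter has centre (0, 8) and r² = 400/4 = 100.
Check A_1: distance² to centre = 65 ≤ 100, so it lies inside.
All remaining points lie in this disk, and no smaller disk contains both endpoints, so this is the minimum enclosing circle.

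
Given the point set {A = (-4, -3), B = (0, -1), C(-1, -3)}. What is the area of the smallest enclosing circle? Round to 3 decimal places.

Side lengths²: AB² = 20, AC² = 9, BC² = 5.
Since AB² = 20 ≥ 9 + 5 = 14, the angle opposite AB is not acute, so the smallest enclosing circle has AB as diameter.
Centre = midpoint of AB = (-2, -2), r² = 20/4 = 5.
Area = π·r² = π·5 ≈ 15.708.

15.708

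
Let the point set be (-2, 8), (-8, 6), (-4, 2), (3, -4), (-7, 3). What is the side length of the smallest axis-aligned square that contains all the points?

12

The bounding box has width 11 and height 12.
An axis-aligned square enclosing the set must have side ≥ max(width, height).
So the minimum side is max(11, 12) = 12.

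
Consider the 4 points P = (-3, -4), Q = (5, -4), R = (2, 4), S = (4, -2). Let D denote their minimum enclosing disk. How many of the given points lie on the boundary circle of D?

By Welzl's lemma the MEC is supported by two points (diametrically opposite) or three points (on a circumcircle).
The minimum enclosing circle is determined by three boundary points: P, Q, R.
Their circumcentre is (1, -0.9375) with r² = 25.37890625.
The farthest remaining point S is at distance² 10.12890625 ≤ 25.37890625.
The points at distance exactly r from the centre are P, Q, R — 3 points.

3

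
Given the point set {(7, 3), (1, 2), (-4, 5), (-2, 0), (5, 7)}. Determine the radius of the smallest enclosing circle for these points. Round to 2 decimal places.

The minimum enclosing circle of a finite set is fixed by two of the points (as a diameter) or three (as a circumcircle).
The farthest pair is (7, 3)–(-4, 5) with squared distance 125. The circle on this segment as diameter has centre (1.5, 4) and r² = 125/4 = 31.25.
Check (1, 2): distance² to centre = 4.25 ≤ 31.25, so it lies inside.
All remaining points lie in this disk, and no smaller disk contains both endpoints, so this is the minimum enclosing circle.
r = √(31.25) ≈ 5.59.

5.59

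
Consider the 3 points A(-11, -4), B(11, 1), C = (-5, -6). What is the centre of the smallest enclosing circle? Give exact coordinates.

(0, -1.5)

Side lengths²: AB² = 509, AC² = 40, BC² = 305.
Since AB² = 509 ≥ 305 + 40 = 345, the angle opposite AB is not acute, so the smallest enclosing circle has AB as diameter.
Centre = midpoint of AB = (0, -1.5), r² = 509/4 = 127.25.
Centre = (0, -1.5).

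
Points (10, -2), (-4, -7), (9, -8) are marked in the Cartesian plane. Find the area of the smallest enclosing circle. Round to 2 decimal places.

Call the three points A, B, C in the order given.
Side lengths²: AB² = 221, AC² = 37, BC² = 170.
Since AB² = 221 ≥ 170 + 37 = 207, the angle opposite AB is not acute, so the smallest enclosing circle has AB as diameter.
Centre = midpoint of AB = (3, -4.5), r² = 221/4 = 55.25.
Area = π·r² = π·55.25 ≈ 173.57.

173.57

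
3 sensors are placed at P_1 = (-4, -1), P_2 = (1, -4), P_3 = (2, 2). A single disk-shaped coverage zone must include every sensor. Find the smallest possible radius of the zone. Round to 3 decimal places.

3.605

Side lengths²: P_1P_2² = 34, P_1P_3² = 45, P_2P_3² = 37.
Since P_1P_3² = 45 < 37 + 34 = 71, the triangle is acute, so the smallest enclosing circle is the circumcircle.
Circumcentre = (-9/22, -15/22), r² = 3145/242.
r = √(3145/242) ≈ 3.605.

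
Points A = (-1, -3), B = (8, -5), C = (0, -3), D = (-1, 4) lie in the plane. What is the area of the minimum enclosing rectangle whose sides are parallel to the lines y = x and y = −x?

63

In coordinates u = x + y, v = x − y the rectangle is axis-aligned; the map (x,y)→(u,v) scales areas by 2.
u-values: -4, 3, -3, 3; range = 3 − (-4) = 7.
v-values: 2, 13, 3, -5; range = 13 − (-5) = 18.
Area = (7 × 18) / 2 = 63.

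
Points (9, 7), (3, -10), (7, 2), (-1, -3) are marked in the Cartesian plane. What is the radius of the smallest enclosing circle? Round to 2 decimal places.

By Welzl's lemma the MEC is supported by two points (diametrically opposite) or three points (on a circumcircle).
The farthest pair is (9, 7)–(3, -10) with squared distance 325. The circle on this segment as diameter has centre (6, -1.5) and r² = 325/4 = 81.25.
Check (7, 2): distance² to centre = 13.25 ≤ 81.25, so it lies inside.
All remaining points lie in this disk, and no smaller disk contains both endpoints, so this is the minimum enclosing circle.
r = √(81.25) ≈ 9.01.

9.01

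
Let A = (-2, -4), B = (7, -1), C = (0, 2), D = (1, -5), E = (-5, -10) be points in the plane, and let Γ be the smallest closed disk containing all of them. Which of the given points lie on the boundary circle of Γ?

B, C, E

The minimum enclosing circle of a finite set is fixed by two of the points (as a diameter) or three (as a circumcircle).
The minimum enclosing circle is determined by three boundary points: B, C, E.
Their circumcentre is (21/22, -359/66) with r² = 122525/2178.
The farthest remaining point A is at distance² 23525/2178 ≤ 122525/2178.
The points at distance exactly r from the centre are B, C, E — 3 points.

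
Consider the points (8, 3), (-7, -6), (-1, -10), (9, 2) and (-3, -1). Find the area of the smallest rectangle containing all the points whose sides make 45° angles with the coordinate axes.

In coordinates u = x + y, v = x − y the rectangle is axis-aligned; the map (x,y)→(u,v) scales areas by 2.
u-values: 11, -13, -11, 11, -4; range = 11 − (-13) = 24.
v-values: 5, -1, 9, 7, -2; range = 9 − (-2) = 11.
Area = (24 × 11) / 2 = 132.

132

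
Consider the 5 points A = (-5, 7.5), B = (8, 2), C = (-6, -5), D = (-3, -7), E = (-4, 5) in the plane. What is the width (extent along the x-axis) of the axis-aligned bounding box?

max x = 8, min x = -6, so width = 14.

14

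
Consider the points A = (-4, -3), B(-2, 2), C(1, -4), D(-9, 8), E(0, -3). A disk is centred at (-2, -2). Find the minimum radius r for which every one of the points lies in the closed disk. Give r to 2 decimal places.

The required radius is the distance from (-2, -2) to the farthest point.
Squared distances: 5, 16, 13, 149, 5.
Maximum is 149, attained at D.
r = √149 ≈ 12.21.

12.21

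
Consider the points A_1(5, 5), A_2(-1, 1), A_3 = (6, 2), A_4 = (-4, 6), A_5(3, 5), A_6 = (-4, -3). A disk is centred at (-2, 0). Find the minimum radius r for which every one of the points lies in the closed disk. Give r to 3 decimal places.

8.602

The required radius is the distance from (-2, 0) to the farthest point.
Squared distances: 74, 2, 68, 40, 50, 13.
Maximum is 74, attained at A_1.
r = √74 ≈ 8.602.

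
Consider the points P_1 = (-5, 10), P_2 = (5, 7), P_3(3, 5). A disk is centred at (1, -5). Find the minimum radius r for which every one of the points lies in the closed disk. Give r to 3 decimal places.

16.155

The required radius is the distance from (1, -5) to the farthest point.
Squared distances: 261, 160, 104.
Maximum is 261, attained at P_1.
r = √261 ≈ 16.155.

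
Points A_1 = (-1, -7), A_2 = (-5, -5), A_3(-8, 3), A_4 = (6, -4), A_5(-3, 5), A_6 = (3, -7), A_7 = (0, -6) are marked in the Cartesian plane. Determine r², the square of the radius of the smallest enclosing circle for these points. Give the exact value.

A smallest enclosing disk is always determined by at most three of the input points on its boundary.
The farthest pair is A_3–A_4 with squared distance 245. The circle on this segment as diameter has centre (-1, -0.5) and r² = 245/4 = 61.25.
Check A_1: distance² to centre = 42.25 ≤ 61.25, so it lies inside.
All remaining points lie in this disk, and no smaller disk contains both endpoints, so this is the minimum enclosing circle.

61.25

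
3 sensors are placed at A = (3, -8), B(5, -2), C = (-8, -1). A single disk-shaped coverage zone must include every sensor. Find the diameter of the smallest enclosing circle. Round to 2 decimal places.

Side lengths²: AB² = 40, AC² = 170, BC² = 170.
Since BC² = 170 < 170 + 40 = 210, the triangle is acute, so the smallest enclosing circle is the circumcircle.
Circumcentre = (-1.625, -3.125), r² = 45.15625.
Diameter = 2r = 2√(45.15625) ≈ 13.44.

13.44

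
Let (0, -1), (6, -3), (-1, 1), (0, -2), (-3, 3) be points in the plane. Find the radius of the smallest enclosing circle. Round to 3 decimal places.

5.408

A smallest enclosing disk is always determined by at most three of the input points on its boundary.
The farthest pair is (6, -3)–(-3, 3) with squared distance 117. The circle on this segment as diameter has centre (1.5, 0) and r² = 117/4 = 29.25.
Check (0, -1): distance² to centre = 3.25 ≤ 29.25, so it lies inside.
All remaining points lie in this disk, and no smaller disk contains both endpoints, so this is the minimum enclosing circle.
r = √(29.25) ≈ 5.408.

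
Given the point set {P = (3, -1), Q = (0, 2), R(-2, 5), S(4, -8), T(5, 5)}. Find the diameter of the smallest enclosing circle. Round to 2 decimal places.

A smallest enclosing disk is always determined by at most three of the input points on its boundary.
The minimum enclosing circle is determined by three boundary points: R, S, T.
Their circumcentre is (1.5, -33/26) with r² = 17425/338.
The farthest remaining point Q is at distance² 4373/338 ≤ 17425/338.
Diameter = 2r = 2√(17425/338) ≈ 14.36.

14.36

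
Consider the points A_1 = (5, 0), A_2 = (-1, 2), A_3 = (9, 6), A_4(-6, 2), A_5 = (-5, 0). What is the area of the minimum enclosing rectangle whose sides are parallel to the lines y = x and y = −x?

130

In coordinates u = x + y, v = x − y the rectangle is axis-aligned; the map (x,y)→(u,v) scales areas by 2.
u-values: 5, 1, 15, -4, -5; range = 15 − (-5) = 20.
v-values: 5, -3, 3, -8, -5; range = 5 − (-8) = 13.
Area = (20 × 13) / 2 = 130.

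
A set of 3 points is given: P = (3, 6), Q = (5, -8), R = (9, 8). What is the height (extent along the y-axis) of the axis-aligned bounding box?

max y = 8, min y = -8, so height = 16.

16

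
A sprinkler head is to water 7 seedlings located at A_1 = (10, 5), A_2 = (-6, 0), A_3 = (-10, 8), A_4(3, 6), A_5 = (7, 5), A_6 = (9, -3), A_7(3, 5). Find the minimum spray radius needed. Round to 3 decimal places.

10.977

By Welzl's lemma the MEC is supported by two points (diametrically opposite) or three points (on a circumcircle).
The farthest pair is A_3–A_6 with squared distance 482. The circle on this segment as diameter has centre (-0.5, 2.5) and r² = 482/4 = 120.5.
Check A_1: distance² to centre = 116.5 ≤ 120.5, so it lies inside.
All remaining points lie in this disk, and no smaller disk contains both endpoints, so this is the minimum enclosing circle.
r = √(120.5) ≈ 10.977.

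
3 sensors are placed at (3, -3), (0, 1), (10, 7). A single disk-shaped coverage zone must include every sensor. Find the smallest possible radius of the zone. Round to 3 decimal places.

6.136

Call the three points A, B, C in the order given.
Side lengths²: AB² = 25, AC² = 149, BC² = 136.
Since AC² = 149 < 136 + 25 = 161, the triangle is acute, so the smallest enclosing circle is the circumcircle.
Circumcentre = (347/58, 137/58), r² = 63325/1682.
r = √(63325/1682) ≈ 6.136.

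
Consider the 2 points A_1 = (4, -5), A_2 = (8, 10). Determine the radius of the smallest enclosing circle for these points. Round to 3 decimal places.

The smallest circle enclosing two points has them as diameter endpoints.
Centre = midpoint = (6, 2.5); r² = |A_1A_2|²/4 = 241/4 = 60.25.
r = √(60.25) ≈ 7.762.

7.762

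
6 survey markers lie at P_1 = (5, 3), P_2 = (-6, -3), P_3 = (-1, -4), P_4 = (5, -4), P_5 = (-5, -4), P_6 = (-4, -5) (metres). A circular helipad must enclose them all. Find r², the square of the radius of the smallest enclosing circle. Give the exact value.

9577/242

The minimum enclosing circle of a finite set is fixed by two of the points (as a diameter) or three (as a circumcircle).
The minimum enclosing circle is determined by three boundary points: P_1, P_2, P_4.
Their circumcentre is (-5/22, -0.5) with r² = 9577/242.
The farthest remaining point P_5 is at distance² 8477/242 ≤ 9577/242.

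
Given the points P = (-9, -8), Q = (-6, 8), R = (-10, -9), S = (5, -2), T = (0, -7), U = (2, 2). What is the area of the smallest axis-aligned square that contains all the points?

The bounding box has width 15 and height 17.
An axis-aligned square enclosing the set must have side ≥ max(width, height).
So the minimum side is max(15, 17) = 17.
Area = 17² = 289.

289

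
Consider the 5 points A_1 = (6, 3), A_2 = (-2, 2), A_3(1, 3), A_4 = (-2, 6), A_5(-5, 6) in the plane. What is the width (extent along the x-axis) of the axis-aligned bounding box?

11

max x = 6, min x = -5, so width = 11.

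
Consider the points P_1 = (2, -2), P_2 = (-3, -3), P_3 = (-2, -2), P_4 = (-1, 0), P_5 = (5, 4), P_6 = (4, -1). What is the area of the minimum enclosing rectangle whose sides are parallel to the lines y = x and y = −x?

45

In coordinates u = x + y, v = x − y the rectangle is axis-aligned; the map (x,y)→(u,v) scales areas by 2.
u-values: 0, -6, -4, -1, 9, 3; range = 9 − (-6) = 15.
v-values: 4, 0, 0, -1, 1, 5; range = 5 − (-1) = 6.
Area = (15 × 6) / 2 = 45.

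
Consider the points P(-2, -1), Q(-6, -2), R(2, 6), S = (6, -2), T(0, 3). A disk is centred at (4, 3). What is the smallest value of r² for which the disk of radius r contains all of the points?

The required radius is the distance from (4, 3) to the farthest point.
Squared distances: 52, 125, 13, 29, 16.
Maximum is 125, attained at Q.

125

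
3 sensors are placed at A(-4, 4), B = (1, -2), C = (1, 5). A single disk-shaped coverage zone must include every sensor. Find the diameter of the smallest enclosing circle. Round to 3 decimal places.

Side lengths²: AB² = 61, AC² = 26, BC² = 49.
Since AB² = 61 < 49 + 26 = 75, the triangle is acute, so the smallest enclosing circle is the circumcircle.
Circumcentre = (-0.9, 1.5), r² = 15.86.
Diameter = 2r = 2√(15.86) ≈ 7.965.

7.965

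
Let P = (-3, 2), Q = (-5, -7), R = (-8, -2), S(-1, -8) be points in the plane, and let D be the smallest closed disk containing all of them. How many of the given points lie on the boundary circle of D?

3

By Welzl's lemma the MEC is supported by two points (diametrically opposite) or three points (on a circumcircle).
The minimum enclosing circle is determined by three boundary points: P, R, S.
Their circumcentre is (-171/58, -185/58) with r² = 45305/1682.
The farthest remaining point Q is at distance² 31501/1682 ≤ 45305/1682.
The points at distance exactly r from the centre are P, R, S — 3 points.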